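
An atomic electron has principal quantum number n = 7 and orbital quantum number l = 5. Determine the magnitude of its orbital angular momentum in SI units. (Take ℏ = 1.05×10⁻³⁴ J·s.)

|L| = 5.75×10⁻³⁴ J·s

|L| = ℏ√(l(l+1)) = ℏ√(5·6) = √30 ℏ
Numerically, |L| = 5.477 × (1.05×10⁻³⁴ J·s) = 5.75×10⁻³⁴ J·s.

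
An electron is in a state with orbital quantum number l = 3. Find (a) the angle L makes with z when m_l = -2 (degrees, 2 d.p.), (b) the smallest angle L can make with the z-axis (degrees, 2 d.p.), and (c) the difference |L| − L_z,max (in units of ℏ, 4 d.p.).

For m_l = -2: cos θ = -2/√12, θ ≈ 125.26°.
cos θ_min = 3/√12, so θ_min ≈ 30.00°.
|L| − L_z,max = (2√3 − 3)ℏ ≈ 0.4641ℏ.

θ(m_l=-2) ≈ 125.26°; θ_min ≈ 30.00°; |L|−L_z,max ≈ 0.4641ℏ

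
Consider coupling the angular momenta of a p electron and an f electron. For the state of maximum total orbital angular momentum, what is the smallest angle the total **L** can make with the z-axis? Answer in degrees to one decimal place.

The total orbital quantum number L ranges from |l₁ − l₂| to l₁ + l₂ in integer steps.
L ∈ {2, 3, 4}.
The maximum is L = 4, with |L_tot| = ℏ√(4·5) = 2√5 ℏ.
The minimum angle with z is arccos(4/√20) ≈ 26.6°.

θ_min ≈ 26.6°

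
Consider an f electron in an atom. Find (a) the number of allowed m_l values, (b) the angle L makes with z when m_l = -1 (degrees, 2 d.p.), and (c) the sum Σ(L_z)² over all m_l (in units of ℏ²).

7 values; θ(m_l=-1) ≈ 106.78°; Σ(L_z)² = 28 ℏ²

The letter f corresponds to l = 3.
There are 2l+1 = 7 values of m_l.
For m_l = -1: cos θ = -1/√12, θ ≈ 106.78°.
Σ m_l² = 28, so Σ(L_z)² = 28 ℏ².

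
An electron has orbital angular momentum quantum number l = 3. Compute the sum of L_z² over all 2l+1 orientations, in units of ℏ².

The allowed m_l values are -3, -2, -1, 0, 1, 2, 3.
Σ m_l² = 2·(1 + 4 + 9) = 28.

Σ(L_z)² = 28 ℏ²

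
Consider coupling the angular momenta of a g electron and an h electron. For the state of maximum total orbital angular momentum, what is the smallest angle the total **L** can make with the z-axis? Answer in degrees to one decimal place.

θ_min ≈ 18.4°

L runs from |4 − 5| = 1 to 4 + 5 = 9.
L ∈ {1, 2, 3, 4, 5, 6, 7, 8, 9}.
The maximum is L = 9, with |L_tot| = ℏ√(9·10) = 3√10 ℏ.
The minimum angle with z is arccos(9/√90) ≈ 18.4°.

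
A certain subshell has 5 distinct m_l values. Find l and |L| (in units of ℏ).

Since there are 2l+1 = 5 values of m_l, l = 2.
|L| = ℏ√(l(l+1)) = ℏ√(2·3) = √6 ℏ.

l = 2, |L| = √6 ℏ ≈ 2.449ℏ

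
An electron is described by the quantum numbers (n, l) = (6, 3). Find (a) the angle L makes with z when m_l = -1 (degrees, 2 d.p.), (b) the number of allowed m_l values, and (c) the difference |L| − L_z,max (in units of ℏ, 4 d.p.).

θ(m_l=-1) ≈ 106.78°; 7 values; |L|−L_z,max ≈ 0.4641ℏ

For m_l = -1: cos θ = -1/√12, θ ≈ 106.78°.
There are 2l+1 = 7 values of m_l.
|L| − L_z,max = (2√3 − 3)ℏ ≈ 0.4641ℏ.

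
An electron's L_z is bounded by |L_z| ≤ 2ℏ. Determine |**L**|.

Since max m_l = l, l = 2.
|L| = ℏ√(l(l+1)) = √6 ℏ.

|L| = √6 ℏ ≈ 2.449ℏ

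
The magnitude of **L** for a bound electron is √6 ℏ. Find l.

|L| = ℏ√(l(l+1)), so l(l+1) = 6.
The positive root is l = 2.

l = 2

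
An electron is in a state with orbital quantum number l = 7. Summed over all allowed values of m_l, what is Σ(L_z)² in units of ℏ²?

Σ(L_z)² = 280 ℏ²

m_l runs from −7 to 7, i.e. {-7, -6, -5, -4, -3, -2, -1, 0, 1, 2, 3, 4, 5, 6, 7}.
Σ m_l² = 2·(1 + 4 + 9 + 16 + 25 + 36 + 49) = 280.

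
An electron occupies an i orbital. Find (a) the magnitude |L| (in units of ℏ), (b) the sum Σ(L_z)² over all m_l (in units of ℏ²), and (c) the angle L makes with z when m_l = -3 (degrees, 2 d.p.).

|L| = √42 ℏ ≈ 6.481ℏ; Σ(L_z)² = 182 ℏ²; θ(m_l=-3) ≈ 117.58°

For an i orbital, l = 6.
|L| = ℏ√(6·7) = √42 ℏ ≈ 6.481ℏ.
Σ m_l² = 182, so Σ(L_z)² = 182 ℏ².
For m_l = -3: cos θ = -3/√42, θ ≈ 117.58°.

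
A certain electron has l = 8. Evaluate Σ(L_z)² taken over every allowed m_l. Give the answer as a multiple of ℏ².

m_l ∈ {-8, -7, -6, -5, -4, -3, -2, -1, 0, 1, 2, 3, 4, 5, 6, 7, 8}.
Σ m_l² = 2·(1 + 4 + 9 + 16 + 25 + 36 + 49 + 64) = 408.

Σ(L_z)² = 408 ℏ²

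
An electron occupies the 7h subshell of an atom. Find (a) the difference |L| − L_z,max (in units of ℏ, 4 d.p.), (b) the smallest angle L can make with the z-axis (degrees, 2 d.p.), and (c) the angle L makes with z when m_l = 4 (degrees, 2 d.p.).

|L|−L_z,max ≈ 0.4772ℏ; θ_min ≈ 24.09°; θ(m_l=4) ≈ 43.09°

7h means n = 7, l = 5.
|L| − L_z,max = (√30 − 5)ℏ ≈ 0.4772ℏ.
cos θ_min = 5/√30, so θ_min ≈ 24.09°.
For m_l = 4: cos θ = 4/√30, θ ≈ 43.09°.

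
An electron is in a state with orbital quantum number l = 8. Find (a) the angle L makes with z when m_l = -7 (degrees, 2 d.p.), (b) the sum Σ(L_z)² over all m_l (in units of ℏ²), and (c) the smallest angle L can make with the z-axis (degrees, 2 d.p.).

θ(m_l=-7) ≈ 145.58°; Σ(L_z)² = 408 ℏ²; θ_min ≈ 19.47°

For m_l = -7: cos θ = -7/√72, θ ≈ 145.58°.
Σ m_l² = 408, so Σ(L_z)² = 408 ℏ².
cos θ_min = 8/√72, so θ_min ≈ 19.47°.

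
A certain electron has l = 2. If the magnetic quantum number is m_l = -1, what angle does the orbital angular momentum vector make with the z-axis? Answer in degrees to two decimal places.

θ ≈ 114.09°

|L| = √(l(l+1)) ℏ = √6 ℏ.
L_z = m_l ℏ = −1ℏ.
cos θ = L_z/|L| = -1/√6, so θ ≈ 114.09°.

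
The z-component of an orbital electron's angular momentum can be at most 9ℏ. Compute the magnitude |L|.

|L| = 3√10 ℏ ≈ 9.487ℏ

Since max m_l = l, l = 9.
|L| = ℏ√(l(l+1)) = 3√10 ℏ.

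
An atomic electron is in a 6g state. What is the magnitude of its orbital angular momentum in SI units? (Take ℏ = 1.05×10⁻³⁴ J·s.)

The 6g subshell has l = 4.
|L| = ℏ√(l(l+1)) = ℏ√(4·5) = 2√5 ℏ
Numerically, |L| = 4.472 × (1.05×10⁻³⁴ J·s) = 4.70×10⁻³⁴ J·s.

|L| = 4.70×10⁻³⁴ J·s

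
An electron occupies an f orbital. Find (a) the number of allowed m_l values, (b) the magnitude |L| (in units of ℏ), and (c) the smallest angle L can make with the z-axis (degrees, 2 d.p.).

For an f orbital, l = 3.
There are 2l+1 = 7 values of m_l.
|L| = ℏ√(3·4) = 2√3 ℏ ≈ 3.464ℏ.
cos θ_min = 3/√12, so θ_min ≈ 30.00°.

7 values; |L| = 2√3 ℏ ≈ 3.464ℏ; θ_min ≈ 30.00°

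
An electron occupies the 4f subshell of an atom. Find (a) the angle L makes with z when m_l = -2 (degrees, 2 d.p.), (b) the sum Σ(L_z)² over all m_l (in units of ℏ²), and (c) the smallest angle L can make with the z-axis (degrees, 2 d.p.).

θ(m_l=-2) ≈ 125.26°; Σ(L_z)² = 28 ℏ²; θ_min ≈ 30.00°

4f means n = 4, l = 3.
For m_l = -2: cos θ = -2/√12, θ ≈ 125.26°.
Σ m_l² = 28, so Σ(L_z)² = 28 ℏ².
cos θ_min = 3/√12, so θ_min ≈ 30.00°.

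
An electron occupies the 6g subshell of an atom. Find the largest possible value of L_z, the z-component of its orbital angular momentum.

6g means n = 6, l = 4.
L_z = m_l ℏ with m_l ∈ {−4, …, 4}; the maximum is m_l = 4.

L_z,max = 4ℏ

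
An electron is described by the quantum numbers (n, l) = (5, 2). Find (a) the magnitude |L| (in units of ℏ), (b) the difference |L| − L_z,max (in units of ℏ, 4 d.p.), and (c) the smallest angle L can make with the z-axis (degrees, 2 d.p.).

|L| = √6 ℏ ≈ 2.449ℏ; |L|−L_z,max ≈ 0.4495ℏ; θ_min ≈ 35.26°

|L| = ℏ√(2·3) = √6 ℏ ≈ 2.449ℏ.
|L| − L_z,max = (√6 − 2)ℏ ≈ 0.4495ℏ.
cos θ_min = 2/√6, so θ_min ≈ 35.26°.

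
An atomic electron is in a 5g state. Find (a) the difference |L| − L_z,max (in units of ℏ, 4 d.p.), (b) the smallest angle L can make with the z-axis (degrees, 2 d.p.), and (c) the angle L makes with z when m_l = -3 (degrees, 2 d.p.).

For 5g, l = 4.
|L| − L_z,max = (2√5 − 4)ℏ ≈ 0.4721ℏ.
cos θ_min = 4/√20, so θ_min ≈ 26.57°.
For m_l = -3: cos θ = -3/√20, θ ≈ 132.13°.

|L|−L_z,max ≈ 0.4721ℏ; θ_min ≈ 26.57°; θ(m_l=-3) ≈ 132.13°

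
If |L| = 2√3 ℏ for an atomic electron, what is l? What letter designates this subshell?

l = 3 (f orbital)

|L| = ℏ√(l(l+1)), so l(l+1) = 12.
Solving: l = 3.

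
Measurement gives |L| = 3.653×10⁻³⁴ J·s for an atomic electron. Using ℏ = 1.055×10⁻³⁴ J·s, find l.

|L|/ℏ = (3.653×10⁻³⁴)/(1.055×10⁻³⁴) ≈ 3.463.
Set l(l+1) = 11.99; the integer solution is l = 3.

l = 3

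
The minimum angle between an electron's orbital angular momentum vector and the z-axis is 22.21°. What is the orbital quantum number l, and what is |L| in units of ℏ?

l = 6, |L| = √42 ℏ ≈ 6.481ℏ

At minimum angle, m_l = l, so cos θ = l/√(l(l+1)); cos²θ = l/(l+1) = 0.8571.
Solving: l = 6.
Then |L| = ℏ√(6·7) = √42 ℏ.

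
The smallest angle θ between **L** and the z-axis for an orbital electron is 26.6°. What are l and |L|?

cos θ_min = l/√(l(l+1)) = √(l/(l+1)), so l/(l+1) = cos²(26.6°) = 0.7995.
Solving: l = 4.
Then |L| = ℏ√(4·5) = 2√5 ℏ.

l = 4, |L| = 2√5 ℏ ≈ 4.472ℏ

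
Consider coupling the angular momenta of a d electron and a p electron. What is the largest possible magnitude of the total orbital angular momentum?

By the triangle rule, |l₁ − l₂| ≤ L ≤ l₁ + l₂.
So L can be 1, 2, 3.
The largest magnitude corresponds to L = 3: |L_tot| = ℏ√(3·4) = 2√3 ℏ.

|L_tot|_max = 2√3 ℏ ≈ 3.464ℏ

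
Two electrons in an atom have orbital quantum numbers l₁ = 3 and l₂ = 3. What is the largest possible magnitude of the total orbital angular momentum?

Angular momentum addition gives L = |l₁ − l₂|, …, l₁ + l₂.
Allowed values: L = 0, 1, 2, 3, 4, 5, 6.
The largest magnitude corresponds to L = 6: |L_tot| = ℏ√(6·7) = √42 ℏ.

|L_tot|_max = √42 ℏ ≈ 6.481ℏ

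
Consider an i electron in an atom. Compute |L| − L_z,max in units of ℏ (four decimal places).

|L| − L_z,max ≈ 0.4807ℏ

For an i orbital, l = 6.
|L| = √42 ℏ ≈ 6.4807ℏ, while L_z,max = lℏ = 6ℏ.
The difference is (√42 − 6)ℏ ≈ 0.4807ℏ.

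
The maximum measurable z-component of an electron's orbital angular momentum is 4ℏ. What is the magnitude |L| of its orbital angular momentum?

|L| = 2√5 ℏ ≈ 4.472ℏ

The maximum L_z equals lℏ, giving l = 4.
|L| = √(l(l+1)) ℏ = 2√5 ℏ.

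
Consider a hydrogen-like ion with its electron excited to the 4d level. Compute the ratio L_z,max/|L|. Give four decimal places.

The 4d level has l = 2.
|L| = √6 ℏ ≈ 2.4495ℏ, while L_z,max = lℏ = 2ℏ.
L_z,max/|L| = 2/√6 = 0.8165.

L_z,max/|L| = 0.8165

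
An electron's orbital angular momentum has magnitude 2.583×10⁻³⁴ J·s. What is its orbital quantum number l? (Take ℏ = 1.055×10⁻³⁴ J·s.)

l = 2

Dividing by ℏ: |L|/ℏ ≈ 2.448.
(|L|/ℏ)² = l(l+1) ≈ 5.99 ⇒ l = 2.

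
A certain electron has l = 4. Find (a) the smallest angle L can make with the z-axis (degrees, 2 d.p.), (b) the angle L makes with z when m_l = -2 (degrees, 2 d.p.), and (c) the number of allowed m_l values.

cos θ_min = 4/√20, so θ_min ≈ 26.57°.
For m_l = -2: cos θ = -2/√20, θ ≈ 116.57°.
There are 2l+1 = 9 values of m_l.

θ_min ≈ 26.57°; θ(m_l=-2) ≈ 116.57°; 9 values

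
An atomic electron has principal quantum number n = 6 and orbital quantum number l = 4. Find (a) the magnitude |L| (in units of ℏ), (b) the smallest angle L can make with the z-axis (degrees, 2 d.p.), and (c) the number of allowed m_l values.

|L| = 2√5 ℏ ≈ 4.472ℏ; θ_min ≈ 26.57°; 9 values

|L| = ℏ√(4·5) = 2√5 ℏ ≈ 4.472ℏ.
cos θ_min = 4/√20, so θ_min ≈ 26.57°.
There are 2l+1 = 9 values of m_l.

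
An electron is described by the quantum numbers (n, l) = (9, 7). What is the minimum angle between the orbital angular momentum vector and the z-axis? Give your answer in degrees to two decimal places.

θ_min ≈ 20.70°

|L|² = l(l+1)ℏ² = 56ℏ², so |L| = 2√14 ℏ.
The smallest angle corresponds to the largest L_z, i.e. m_l = l = 7, giving L_z = 7ℏ.
cos θ_min = 7/√56, so θ_min ≈ 20.70°.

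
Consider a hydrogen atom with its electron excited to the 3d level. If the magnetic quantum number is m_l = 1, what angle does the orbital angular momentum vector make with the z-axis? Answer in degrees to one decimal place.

The 3d level has l = 2.
|L| = ℏ√(l(l+1)) = √6 ℏ.
L_z = m_l ℏ = 1ℏ.
cos θ = L_z/|L| = 1/√6, so θ ≈ 65.9°.

θ ≈ 65.9°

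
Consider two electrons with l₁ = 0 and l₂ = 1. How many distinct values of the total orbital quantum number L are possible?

1

By the triangle rule, |l₁ − l₂| ≤ L ≤ l₁ + l₂.
So L can be 1.
That is 1 value.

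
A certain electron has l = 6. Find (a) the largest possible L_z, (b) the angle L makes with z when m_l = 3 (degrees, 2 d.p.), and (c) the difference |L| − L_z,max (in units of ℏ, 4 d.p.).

L_z,max = 6ℏ; θ(m_l=3) ≈ 62.42°; |L|−L_z,max ≈ 0.4807ℏ

L_z,max = lℏ = 6ℏ.
For m_l = 3: cos θ = 3/√42, θ ≈ 62.42°.
|L| − L_z,max = (√42 − 6)ℏ ≈ 0.4807ℏ.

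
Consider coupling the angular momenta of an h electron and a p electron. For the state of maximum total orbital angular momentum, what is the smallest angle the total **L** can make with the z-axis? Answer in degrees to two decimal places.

θ_min ≈ 22.21°

Angular momentum addition gives L = |l₁ − l₂|, …, l₁ + l₂.
So L can be 4, 5, 6.
The maximum is L = 6, with |L_tot| = ℏ√(6·7) = √42 ℏ.
The minimum angle with z is arccos(6/√42) ≈ 22.21°.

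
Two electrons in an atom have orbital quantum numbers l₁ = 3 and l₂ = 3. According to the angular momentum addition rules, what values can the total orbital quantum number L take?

L = 0, 1, 2, 3, 4, 5, 6

By the triangle rule, |l₁ − l₂| ≤ L ≤ l₁ + l₂.
Allowed values: L = 0, 1, 2, 3, 4, 5, 6.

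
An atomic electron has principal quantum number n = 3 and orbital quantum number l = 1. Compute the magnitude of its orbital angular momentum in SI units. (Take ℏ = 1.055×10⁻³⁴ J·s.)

|L| = 1.492×10⁻³⁴ J·s

|L| = ℏ√(l(l+1)) = ℏ√(1·2) = √2 ℏ
Numerically, |L| = 1.414 × (1.055×10⁻³⁴ J·s) = 1.492×10⁻³⁴ J·s.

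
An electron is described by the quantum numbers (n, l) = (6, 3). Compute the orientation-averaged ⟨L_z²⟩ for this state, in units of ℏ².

The allowed m_l values are -3, -2, -1, 0, 1, 2, 3.
Average of L_z² over 7 states: 28/7 ℏ² = 4 ℏ².

⟨L_z²⟩ = 4 ℏ²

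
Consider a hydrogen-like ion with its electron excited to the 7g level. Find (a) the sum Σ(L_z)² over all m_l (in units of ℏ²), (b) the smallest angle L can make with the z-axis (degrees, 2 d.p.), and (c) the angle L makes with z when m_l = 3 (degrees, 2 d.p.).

The 7g level has l = 4.
Σ m_l² = 60, so Σ(L_z)² = 60 ℏ².
cos θ_min = 4/√20, so θ_min ≈ 26.57°.
For m_l = 3: cos θ = 3/√20, θ ≈ 47.87°.

Σ(L_z)² = 60 ℏ²; θ_min ≈ 26.57°; θ(m_l=3) ≈ 47.87°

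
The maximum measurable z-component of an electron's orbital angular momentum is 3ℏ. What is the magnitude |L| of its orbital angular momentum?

Since max m_l = l, l = 3.
|L| = √(l(l+1)) ℏ = 2√3 ℏ.

|L| = 2√3 ℏ ≈ 3.464ℏ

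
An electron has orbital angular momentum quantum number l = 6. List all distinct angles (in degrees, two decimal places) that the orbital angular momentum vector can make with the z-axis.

|L|² = l(l+1)ℏ² = 42ℏ², so |L| = √42 ℏ.
cos θ = m_l/√42 for each m_l ∈ {-6, -5, -4, -3, -2, -1, 0, 1, 2, 3, 4, 5, 6}.

θ ∈ {22.21°, 39.51°, 51.89°, 62.42°, 72.02°, 81.12°, 90.00°, 98.88°, 107.98°, 117.58°, 128.11°, 140.49°, 157.79°}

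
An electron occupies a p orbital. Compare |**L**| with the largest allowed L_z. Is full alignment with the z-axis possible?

A p state has l = 1.
|L| = √2 ℏ ≈ 1.4142ℏ, while L_z,max = lℏ = 1ℏ.
Since |L| > L_z,max, the vector can never point exactly along z; the closest it comes is θ_min = arccos(1/√2) ≈ 45.0°.

No: L_z,max = 1ℏ < |L| = √2 ℏ ≈ 1.414ℏ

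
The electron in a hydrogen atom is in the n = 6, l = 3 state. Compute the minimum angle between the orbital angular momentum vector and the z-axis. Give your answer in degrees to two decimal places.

|L|² = l(l+1)ℏ² = 12ℏ², so |L| = 2√3 ℏ.
The smallest angle corresponds to the largest L_z, i.e. m_l = l = 3, giving L_z = 3ℏ.
cos θ_min = 3/√12, so θ_min ≈ 30.00°.

θ_min ≈ 30.00°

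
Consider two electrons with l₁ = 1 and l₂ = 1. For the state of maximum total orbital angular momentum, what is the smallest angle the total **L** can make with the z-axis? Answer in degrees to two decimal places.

The total orbital quantum number L ranges from |l₁ − l₂| to l₁ + l₂ in integer steps.
So L can be 0, 1, 2.
The maximum is L = 2, with |L_tot| = ℏ√(2·3) = √6 ℏ.
The minimum angle with z is arccos(2/√6) ≈ 35.26°.

θ_min ≈ 35.26°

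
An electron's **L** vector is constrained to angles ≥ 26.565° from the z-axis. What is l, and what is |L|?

cos θ_min = l/√(l(l+1)) = √(l/(l+1)), so l/(l+1) = cos²(26.565°) = 0.8000.
Solving: l = 4.
Then |L| = ℏ√(4·5) = 2√5 ℏ.

l = 4, |L| = 2√5 ℏ ≈ 4.472ℏ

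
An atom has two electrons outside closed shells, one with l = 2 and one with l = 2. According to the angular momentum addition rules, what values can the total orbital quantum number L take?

The total orbital quantum number L ranges from |l₁ − l₂| to l₁ + l₂ in integer steps.
So L can be 0, 1, 2, 3, 4.

L = 0, 1, 2, 3, 4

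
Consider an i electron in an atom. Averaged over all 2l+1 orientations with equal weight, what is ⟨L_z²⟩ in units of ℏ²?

I corresponds to l = 6.
m_l ∈ {-6, -5, -4, -3, -2, -1, 0, 1, 2, 3, 4, 5, 6}.
⟨L_z²⟩ = ℏ²·l(l+1)/3 = 14ℏ².

⟨L_z²⟩ = 14 ℏ²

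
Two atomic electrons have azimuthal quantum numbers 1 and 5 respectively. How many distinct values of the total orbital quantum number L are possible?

Angular momentum addition gives L = |l₁ − l₂|, …, l₁ + l₂.
Allowed values: L = 4, 5, 6.
That is 3 values.

3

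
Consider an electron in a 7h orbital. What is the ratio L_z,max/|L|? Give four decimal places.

The 7h subshell has l = 5.
|L| = √30 ℏ ≈ 5.4772ℏ, while L_z,max = lℏ = 5ℏ.
L_z,max/|L| = 5/√30 = 0.9129.

L_z,max/|L| = 0.9129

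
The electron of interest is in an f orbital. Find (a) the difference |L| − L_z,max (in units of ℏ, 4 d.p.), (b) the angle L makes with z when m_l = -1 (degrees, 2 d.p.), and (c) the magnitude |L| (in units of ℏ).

|L|−L_z,max ≈ 0.4641ℏ; θ(m_l=-1) ≈ 106.78°; |L| = 2√3 ℏ ≈ 3.464ℏ

For an f orbital, l = 3.
|L| − L_z,max = (2√3 − 3)ℏ ≈ 0.4641ℏ.
For m_l = -1: cos θ = -1/√12, θ ≈ 106.78°.
|L| = ℏ√(3·4) = 2√3 ℏ ≈ 3.464ℏ.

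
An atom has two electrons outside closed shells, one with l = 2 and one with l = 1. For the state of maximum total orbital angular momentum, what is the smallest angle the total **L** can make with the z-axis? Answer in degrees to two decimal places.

θ_min ≈ 30.00°

By the triangle rule, |l₁ − l₂| ≤ L ≤ l₁ + l₂.
Allowed values: L = 1, 2, 3.
The maximum is L = 3, with |L_tot| = ℏ√(3·4) = 2√3 ℏ.
The minimum angle with z is arccos(3/√12) ≈ 30.00°.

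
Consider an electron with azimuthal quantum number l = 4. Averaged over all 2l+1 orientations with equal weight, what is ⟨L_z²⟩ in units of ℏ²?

⟨L_z²⟩ = 6.667 ℏ²

The allowed m_l values are -4, -3, -2, -1, 0, 1, 2, 3, 4.
⟨L_z²⟩ = ℏ²·(Σ m_l²)/(2l+1) = ℏ²·60/9 = 6.667ℏ².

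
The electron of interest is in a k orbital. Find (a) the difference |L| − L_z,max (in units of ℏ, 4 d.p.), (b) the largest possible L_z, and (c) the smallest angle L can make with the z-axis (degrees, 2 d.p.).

|L|−L_z,max ≈ 0.4833ℏ; L_z,max = 7ℏ; θ_min ≈ 20.70°

A k state has l = 7.
|L| − L_z,max = (2√14 − 7)ℏ ≈ 0.4833ℏ.
L_z,max = lℏ = 7ℏ.
cos θ_min = 7/√56, so θ_min ≈ 20.70°.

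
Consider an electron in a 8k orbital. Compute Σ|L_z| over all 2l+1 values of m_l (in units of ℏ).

Σ|L_z| = 56 ℏ

The 8k subshell has l = 7.
m_l runs from −7 to 7, i.e. {-7, -6, -5, -4, -3, -2, -1, 0, 1, 2, 3, 4, 5, 6, 7}.
Σ|m_l| = 2(1+2+…+7) = 56.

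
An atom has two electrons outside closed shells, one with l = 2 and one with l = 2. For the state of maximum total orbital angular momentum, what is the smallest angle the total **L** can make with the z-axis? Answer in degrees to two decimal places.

The total orbital quantum number L ranges from |l₁ − l₂| to l₁ + l₂ in integer steps.
So L can be 0, 1, 2, 3, 4.
The maximum is L = 4, with |L_tot| = ℏ√(4·5) = 2√5 ℏ.
The minimum angle with z is arccos(4/√20) ≈ 26.57°.

θ_min ≈ 26.57°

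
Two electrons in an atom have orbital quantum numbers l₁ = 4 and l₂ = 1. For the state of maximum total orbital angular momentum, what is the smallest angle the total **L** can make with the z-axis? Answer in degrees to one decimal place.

The total orbital quantum number L ranges from |l₁ − l₂| to l₁ + l₂ in integer steps.
L ∈ {3, 4, 5}.
The maximum is L = 5, with |L_tot| = ℏ√(5·6) = √30 ℏ.
The minimum angle with z is arccos(5/√30) ≈ 24.1°.

θ_min ≈ 24.1°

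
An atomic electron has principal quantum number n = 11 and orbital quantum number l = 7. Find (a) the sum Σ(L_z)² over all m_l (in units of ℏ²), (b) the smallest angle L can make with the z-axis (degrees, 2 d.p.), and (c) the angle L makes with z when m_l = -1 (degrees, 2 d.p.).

Σ(L_z)² = 280 ℏ²; θ_min ≈ 20.70°; θ(m_l=-1) ≈ 97.68°

Σ m_l² = 280, so Σ(L_z)² = 280 ℏ².
cos θ_min = 7/√56, so θ_min ≈ 20.70°.
For m_l = -1: cos θ = -1/√56, θ ≈ 97.68°.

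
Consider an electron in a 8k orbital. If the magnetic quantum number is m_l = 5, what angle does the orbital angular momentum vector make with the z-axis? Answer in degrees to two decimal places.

θ ≈ 48.08°

For 8k, l = 7.
|L| = ℏ√(l(l+1)) = 2√14 ℏ.
L_z = m_l ℏ = 5ℏ.
cos θ = L_z/|L| = 5/√56, so θ ≈ 48.08°.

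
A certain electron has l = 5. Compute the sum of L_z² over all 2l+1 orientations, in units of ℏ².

Σ(L_z)² = 110 ℏ²

m_l ∈ {-5, -4, -3, -2, -1, 0, 1, 2, 3, 4, 5}.
Σ m_l² = 2·(1 + 4 + 9 + 16 + 25) = 110.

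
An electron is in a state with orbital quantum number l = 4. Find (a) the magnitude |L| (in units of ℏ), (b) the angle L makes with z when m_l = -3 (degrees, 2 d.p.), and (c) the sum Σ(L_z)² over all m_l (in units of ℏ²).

|L| = ℏ√(4·5) = 2√5 ℏ ≈ 4.472ℏ.
For m_l = -3: cos θ = -3/√20, θ ≈ 132.13°.
Σ m_l² = 60, so Σ(L_z)² = 60 ℏ².

|L| = 2√5 ℏ ≈ 4.472ℏ; θ(m_l=-3) ≈ 132.13°; Σ(L_z)² = 60 ℏ²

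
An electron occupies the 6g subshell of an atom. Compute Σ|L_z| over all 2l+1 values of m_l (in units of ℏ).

Σ|L_z| = 20 ℏ

The 6g subshell has l = 4.
m_l runs from −4 to 4, i.e. {-4, -3, -2, -1, 0, 1, 2, 3, 4}.
Σ|m_l| = l(l+1) = 20.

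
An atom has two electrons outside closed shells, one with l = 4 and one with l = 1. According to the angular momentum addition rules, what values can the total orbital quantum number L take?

The total orbital quantum number L ranges from |l₁ − l₂| to l₁ + l₂ in integer steps.
Allowed values: L = 3, 4, 5.

L = 3, 4, 5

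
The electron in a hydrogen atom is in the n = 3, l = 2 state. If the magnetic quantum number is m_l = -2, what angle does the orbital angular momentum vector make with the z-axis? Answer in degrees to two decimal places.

|L| = ℏ√(l(l+1)) = √6 ℏ.
L_z = m_l ℏ = −2ℏ.
cos θ = L_z/|L| = -2/√6, so θ ≈ 144.74°.

θ ≈ 144.74°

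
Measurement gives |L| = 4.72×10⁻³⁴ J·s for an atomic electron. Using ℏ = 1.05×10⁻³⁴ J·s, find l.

Dividing by ℏ: |L|/ℏ ≈ 4.495.
l(l+1) ≈ 4.495² ≈ 20.21, so l = 4.

l = 4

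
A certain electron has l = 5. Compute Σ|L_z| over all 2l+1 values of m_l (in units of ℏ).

Σ|L_z| = 30 ℏ

m_l ∈ {-5, -4, -3, -2, -1, 0, 1, 2, 3, 4, 5}.
Σ|m_l| = 2·5(5+1)/2 = 30.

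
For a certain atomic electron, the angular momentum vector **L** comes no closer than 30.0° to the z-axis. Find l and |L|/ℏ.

l = 3, |L| = 2√3 ℏ ≈ 3.464ℏ

At minimum angle, m_l = l, so cos θ = l/√(l(l+1)); cos²θ = l/(l+1) = 0.7500.
Thus l = 0.7500/(1 − 0.7500) ≈ 3.
Then |L| = ℏ√(3·4) = 2√3 ℏ.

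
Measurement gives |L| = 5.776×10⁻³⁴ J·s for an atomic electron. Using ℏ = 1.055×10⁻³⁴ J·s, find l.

l = 5

Dividing by ℏ: |L|/ℏ ≈ 5.475.
Set l(l+1) = 29.97; the integer solution is l = 5.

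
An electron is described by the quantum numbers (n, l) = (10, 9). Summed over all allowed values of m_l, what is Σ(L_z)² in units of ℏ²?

Σ(L_z)² = 570 ℏ²

The allowed m_l values are -9, -8, -7, -6, -5, -4, -3, -2, -1, 0, 1, 2, 3, 4, 5, 6, 7, 8, 9.
Summing m² from −9 to 9: Σ m_l² = 570.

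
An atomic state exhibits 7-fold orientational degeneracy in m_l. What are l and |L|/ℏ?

7 = 2l + 1, so l = (7−1)/2 = 3.
|L| = ℏ√(l(l+1)) = ℏ√(3·4) = 2√3 ℏ.

l = 3, |L| = 2√3 ℏ ≈ 3.464ℏ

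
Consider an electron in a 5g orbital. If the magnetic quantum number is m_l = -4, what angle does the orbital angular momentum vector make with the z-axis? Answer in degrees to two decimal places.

For 5g, l = 4.
|L|² = l(l+1)ℏ² = 20ℏ², so |L| = 2√5 ℏ.
L_z = m_l ℏ = −4ℏ.
cos θ = L_z/|L| = -4/√20, so θ ≈ 153.43°.

θ ≈ 153.43°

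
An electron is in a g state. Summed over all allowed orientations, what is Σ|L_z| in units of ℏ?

A g state has l = 4.
The allowed m_l values are -4, -3, -2, -1, 0, 1, 2, 3, 4.
Σ|m_l| = 2(1+2+…+4) = 20.

Σ|L_z| = 20 ℏ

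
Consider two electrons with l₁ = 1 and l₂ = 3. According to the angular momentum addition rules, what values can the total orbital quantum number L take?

By the triangle rule, |l₁ − l₂| ≤ L ≤ l₁ + l₂.
So L can be 2, 3, 4.

L = 2, 3, 4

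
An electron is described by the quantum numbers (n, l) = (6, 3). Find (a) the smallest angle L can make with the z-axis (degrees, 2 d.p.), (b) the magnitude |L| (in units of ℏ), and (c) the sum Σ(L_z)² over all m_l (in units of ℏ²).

θ_min ≈ 30.00°; |L| = 2√3 ℏ ≈ 3.464ℏ; Σ(L_z)² = 28 ℏ²

cos θ_min = 3/√12, so θ_min ≈ 30.00°.
|L| = ℏ√(3·4) = 2√3 ℏ ≈ 3.464ℏ.
Σ m_l² = 28, so Σ(L_z)² = 28 ℏ².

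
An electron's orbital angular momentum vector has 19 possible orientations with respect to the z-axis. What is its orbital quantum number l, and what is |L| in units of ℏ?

l = 9, |L| = 3√10 ℏ ≈ 9.487ℏ

19 = 2l + 1, so l = (19−1)/2 = 9.
Then |L| = √(l(l+1)) ℏ = 3√10 ℏ.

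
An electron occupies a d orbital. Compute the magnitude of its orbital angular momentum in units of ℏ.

For a d orbital, l = 2.
|L| = ℏ√(l(l+1)) = ℏ√(2·3) = √6 ℏ

|L| = √6 ℏ ≈ 2.449ℏ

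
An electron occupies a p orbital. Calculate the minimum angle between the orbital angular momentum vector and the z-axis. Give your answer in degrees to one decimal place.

θ_min ≈ 45.0°

The letter p corresponds to l = 1.
|L|² = l(l+1)ℏ² = 2ℏ², so |L| = √2 ℏ.
The smallest angle corresponds to the largest L_z, i.e. m_l = l = 1, giving L_z = 1ℏ.
cos θ_min = 1/√2, so θ_min ≈ 45.0°.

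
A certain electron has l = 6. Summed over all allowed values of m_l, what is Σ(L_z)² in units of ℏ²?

Σ(L_z)² = 182 ℏ²

m_l runs from −6 to 6, i.e. {-6, -5, -4, -3, -2, -1, 0, 1, 2, 3, 4, 5, 6}.
Σ m_l² = 2·(1 + 4 + 9 + 16 + 25 + 36) = 182.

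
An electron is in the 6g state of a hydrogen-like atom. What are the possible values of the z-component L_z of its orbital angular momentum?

6g means n = 6, l = 4.
L_z = m_l ℏ with m_l ranging from −l to +l in integer steps.
For l = 4: m_l ∈ {-4, -3, -2, -1, 0, 1, 2, 3, 4}.

L_z ∈ {−4ℏ, −3ℏ, −2ℏ, −ℏ, 0, ℏ, 2ℏ, 3ℏ, 4ℏ}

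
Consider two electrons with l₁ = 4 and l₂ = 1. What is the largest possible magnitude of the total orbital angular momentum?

|L_tot|_max = √30 ℏ ≈ 5.477ℏ

The total orbital quantum number L ranges from |l₁ − l₂| to l₁ + l₂ in integer steps.
Allowed values: L = 3, 4, 5.
The largest magnitude corresponds to L = 5: |L_tot| = ℏ√(5·6) = √30 ℏ.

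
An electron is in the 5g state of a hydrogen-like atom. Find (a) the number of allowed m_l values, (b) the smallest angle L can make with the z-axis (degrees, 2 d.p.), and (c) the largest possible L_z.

9 values; θ_min ≈ 26.57°; L_z,max = 4ℏ

The 5g subshell has l = 4.
There are 2l+1 = 9 values of m_l.
cos θ_min = 4/√20, so θ_min ≈ 26.57°.
L_z,max = lℏ = 4ℏ.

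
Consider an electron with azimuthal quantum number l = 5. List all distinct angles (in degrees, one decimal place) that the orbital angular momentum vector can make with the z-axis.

|L| = √(l(l+1)) ℏ = √30 ℏ.
cos θ = m_l/√30 for each m_l ∈ {-5, -4, -3, -2, -1, 0, 1, 2, 3, 4, 5}.

θ ∈ {24.1°, 43.1°, 56.8°, 68.6°, 79.5°, 90.0°, 100.5°, 111.4°, 123.2°, 136.9°, 155.9°}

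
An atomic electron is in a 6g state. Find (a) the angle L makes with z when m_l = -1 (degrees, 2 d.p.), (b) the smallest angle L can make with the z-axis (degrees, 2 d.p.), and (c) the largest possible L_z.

θ(m_l=-1) ≈ 102.92°; θ_min ≈ 26.57°; L_z,max = 4ℏ

For 6g, l = 4.
For m_l = -1: cos θ = -1/√20, θ ≈ 102.92°.
cos θ_min = 4/√20, so θ_min ≈ 26.57°.
L_z,max = lℏ = 4ℏ.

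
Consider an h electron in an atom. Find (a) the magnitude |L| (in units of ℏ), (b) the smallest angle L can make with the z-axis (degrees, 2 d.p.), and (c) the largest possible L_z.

|L| = √30 ℏ ≈ 5.477ℏ; θ_min ≈ 24.09°; L_z,max = 5ℏ

An h state has l = 5.
|L| = ℏ√(5·6) = √30 ℏ ≈ 5.477ℏ.
cos θ_min = 5/√30, so θ_min ≈ 24.09°.
L_z,max = lℏ = 5ℏ.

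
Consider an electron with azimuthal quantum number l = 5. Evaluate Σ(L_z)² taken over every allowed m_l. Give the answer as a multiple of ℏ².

Σ(L_z)² = 110 ℏ²

m_l runs from −5 to 5, i.e. {-5, -4, -3, -2, -1, 0, 1, 2, 3, 4, 5}.
Σ m_l² = 2·(1 + 4 + 9 + 16 + 25) = 110.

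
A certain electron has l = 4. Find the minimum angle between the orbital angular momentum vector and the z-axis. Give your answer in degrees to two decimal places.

|L|² = l(l+1)ℏ² = 20ℏ², so |L| = 2√5 ℏ.
The smallest angle corresponds to the largest L_z, i.e. m_l = l = 4, giving L_z = 4ℏ.
cos θ_min = 4/√20, so θ_min ≈ 26.57°.

θ_min ≈ 26.57°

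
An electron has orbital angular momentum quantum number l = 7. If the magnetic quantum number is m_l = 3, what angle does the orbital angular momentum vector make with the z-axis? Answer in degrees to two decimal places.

θ ≈ 66.37°

|L| = ℏ√(l(l+1)) = 2√14 ℏ.
L_z = m_l ℏ = 3ℏ.
cos θ = L_z/|L| = 3/√56, so θ ≈ 66.37°.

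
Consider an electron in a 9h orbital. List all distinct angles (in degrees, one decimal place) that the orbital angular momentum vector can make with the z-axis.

θ ∈ {24.1°, 43.1°, 56.8°, 68.6°, 79.5°, 90.0°, 100.5°, 111.4°, 123.2°, 136.9°, 155.9°}

9h means n = 9, l = 5.
|L|² = l(l+1)ℏ² = 30ℏ², so |L| = √30 ℏ.
cos θ = m_l/√30 for each m_l ∈ {-5, -4, -3, -2, -1, 0, 1, 2, 3, 4, 5}.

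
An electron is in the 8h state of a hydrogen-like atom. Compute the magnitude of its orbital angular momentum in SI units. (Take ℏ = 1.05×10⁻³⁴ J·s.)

For 8h, l = 5.
|L| = ℏ√(l(l+1)) = ℏ√(5·6) = √30 ℏ
Numerically, |L| = 5.477 × (1.05×10⁻³⁴ J·s) = 5.75×10⁻³⁴ J·s.

|L| = 5.75×10⁻³⁴ J·s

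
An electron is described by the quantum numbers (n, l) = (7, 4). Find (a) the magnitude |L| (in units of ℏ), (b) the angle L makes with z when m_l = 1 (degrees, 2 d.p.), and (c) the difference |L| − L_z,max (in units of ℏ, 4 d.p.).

|L| = 2√5 ℏ ≈ 4.472ℏ; θ(m_l=1) ≈ 77.08°; |L|−L_z,max ≈ 0.4721ℏ

|L| = ℏ√(4·5) = 2√5 ℏ ≈ 4.472ℏ.
For m_l = 1: cos θ = 1/√20, θ ≈ 77.08°.
|L| − L_z,max = (2√5 − 4)ℏ ≈ 0.4721ℏ.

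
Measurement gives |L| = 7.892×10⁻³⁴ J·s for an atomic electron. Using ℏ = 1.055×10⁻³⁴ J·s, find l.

l = 7

In units of ℏ, |L| ≈ 7.481.
(|L|/ℏ)² = l(l+1) ≈ 55.96 ⇒ l = 7.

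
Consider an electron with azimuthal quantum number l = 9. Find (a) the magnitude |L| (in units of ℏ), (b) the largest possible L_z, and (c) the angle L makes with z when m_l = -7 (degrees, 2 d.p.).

|L| = ℏ√(9·10) = 3√10 ℏ ≈ 9.487ℏ.
L_z,max = lℏ = 9ℏ.
For m_l = -7: cos θ = -7/√90, θ ≈ 137.55°.

|L| = 3√10 ℏ ≈ 9.487ℏ; L_z,max = 9ℏ; θ(m_l=-7) ≈ 137.55°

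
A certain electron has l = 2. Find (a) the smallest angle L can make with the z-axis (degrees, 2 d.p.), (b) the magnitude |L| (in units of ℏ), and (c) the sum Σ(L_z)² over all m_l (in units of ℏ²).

cos θ_min = 2/√6, so θ_min ≈ 35.26°.
|L| = ℏ√(2·3) = √6 ℏ ≈ 2.449ℏ.
Σ m_l² = 10, so Σ(L_z)² = 10 ℏ².

θ_min ≈ 35.26°; |L| = √6 ℏ ≈ 2.449ℏ; Σ(L_z)² = 10 ℏ²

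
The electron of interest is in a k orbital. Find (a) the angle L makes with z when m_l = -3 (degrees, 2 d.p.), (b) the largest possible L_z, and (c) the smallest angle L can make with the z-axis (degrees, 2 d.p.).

θ(m_l=-3) ≈ 113.63°; L_z,max = 7ℏ; θ_min ≈ 20.70°

A k state has l = 7.
For m_l = -3: cos θ = -3/√56, θ ≈ 113.63°.
L_z,max = lℏ = 7ℏ.
cos θ_min = 7/√56, so θ_min ≈ 20.70°.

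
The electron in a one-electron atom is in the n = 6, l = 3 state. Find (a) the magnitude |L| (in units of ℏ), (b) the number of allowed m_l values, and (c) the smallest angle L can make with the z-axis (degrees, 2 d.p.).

|L| = 2√3 ℏ ≈ 3.464ℏ; 7 values; θ_min ≈ 30.00°

|L| = ℏ√(3·4) = 2√3 ℏ ≈ 3.464ℏ.
There are 2l+1 = 7 values of m_l.
cos θ_min = 3/√12, so θ_min ≈ 30.00°.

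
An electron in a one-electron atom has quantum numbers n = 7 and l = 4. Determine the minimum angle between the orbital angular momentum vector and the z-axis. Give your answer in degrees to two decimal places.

θ_min ≈ 26.57°

|L|² = l(l+1)ℏ² = 20ℏ², so |L| = 2√5 ℏ.
The smallest angle corresponds to the largest L_z, i.e. m_l = l = 4, giving L_z = 4ℏ.
cos θ_min = 4/√20, so θ_min ≈ 26.57°.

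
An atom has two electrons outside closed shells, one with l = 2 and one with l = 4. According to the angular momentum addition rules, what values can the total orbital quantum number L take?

Angular momentum addition gives L = |l₁ − l₂|, …, l₁ + l₂.
L ∈ {2, 3, 4, 5, 6}.

L = 2, 3, 4, 5, 6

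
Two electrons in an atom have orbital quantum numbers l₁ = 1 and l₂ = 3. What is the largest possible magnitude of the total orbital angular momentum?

|L_tot|_max = 2√5 ℏ ≈ 4.472ℏ

Angular momentum addition gives L = |l₁ − l₂|, …, l₁ + l₂.
Allowed values: L = 2, 3, 4.
The largest magnitude corresponds to L = 4: |L_tot| = ℏ√(4·5) = 2√5 ℏ.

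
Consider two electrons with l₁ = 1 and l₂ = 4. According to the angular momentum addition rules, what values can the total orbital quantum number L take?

L = 3, 4, 5

By the triangle rule, |l₁ − l₂| ≤ L ≤ l₁ + l₂.
L ∈ {3, 4, 5}.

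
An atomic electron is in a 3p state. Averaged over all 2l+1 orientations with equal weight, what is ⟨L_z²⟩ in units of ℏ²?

3p means n = 3, l = 1.
m_l ∈ {-1, 0, 1}.
⟨L_z²⟩ = ℏ²·(Σ m_l²)/(2l+1) = ℏ²·2/3 = 0.6667ℏ².

⟨L_z²⟩ = 0.6667 ℏ²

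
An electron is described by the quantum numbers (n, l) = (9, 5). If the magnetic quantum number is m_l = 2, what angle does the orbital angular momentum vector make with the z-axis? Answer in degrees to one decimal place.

θ ≈ 68.6°

|L| = ℏ√(l(l+1)) = √30 ℏ.
L_z = m_l ℏ = 2ℏ.
cos θ = L_z/|L| = 2/√30, so θ ≈ 68.6°.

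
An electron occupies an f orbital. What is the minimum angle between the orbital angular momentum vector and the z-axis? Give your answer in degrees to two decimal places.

θ_min ≈ 30.00°

An f state has l = 3.
|L| = ℏ√(l(l+1)) = 2√3 ℏ.
The smallest angle corresponds to the largest L_z, i.e. m_l = l = 3, giving L_z = 3ℏ.
cos θ_min = 3/√12, so θ_min ≈ 30.00°.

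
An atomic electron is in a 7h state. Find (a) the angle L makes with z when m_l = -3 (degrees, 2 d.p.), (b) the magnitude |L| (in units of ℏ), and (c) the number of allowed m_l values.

θ(m_l=-3) ≈ 123.21°; |L| = √30 ℏ ≈ 5.477ℏ; 11 values

7h means n = 7, l = 5.
For m_l = -3: cos θ = -3/√30, θ ≈ 123.21°.
|L| = ℏ√(5·6) = √30 ℏ ≈ 5.477ℏ.
There are 2l+1 = 11 values of m_l.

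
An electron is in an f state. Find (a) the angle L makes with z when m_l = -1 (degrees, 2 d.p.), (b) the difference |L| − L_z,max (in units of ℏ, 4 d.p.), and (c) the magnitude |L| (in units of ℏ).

For an f orbital, l = 3.
For m_l = -1: cos θ = -1/√12, θ ≈ 106.78°.
|L| − L_z,max = (2√3 − 3)ℏ ≈ 0.4641ℏ.
|L| = ℏ√(3·4) = 2√3 ℏ ≈ 3.464ℏ.

θ(m_l=-1) ≈ 106.78°; |L|−L_z,max ≈ 0.4641ℏ; |L| = 2√3 ℏ ≈ 3.464ℏ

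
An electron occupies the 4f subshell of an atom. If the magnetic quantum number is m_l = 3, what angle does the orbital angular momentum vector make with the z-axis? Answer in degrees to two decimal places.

The 4f subshell has l = 3.
|L| = ℏ√(l(l+1)) = 2√3 ℏ.
L_z = m_l ℏ = 3ℏ.
cos θ = L_z/|L| = 3/√12, so θ ≈ 30.00°.

θ ≈ 30.00°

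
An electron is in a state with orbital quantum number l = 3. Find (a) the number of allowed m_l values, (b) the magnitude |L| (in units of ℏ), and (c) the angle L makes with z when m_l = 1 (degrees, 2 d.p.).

7 values; |L| = 2√3 ℏ ≈ 3.464ℏ; θ(m_l=1) ≈ 73.22°

There are 2l+1 = 7 values of m_l.
|L| = ℏ√(3·4) = 2√3 ℏ ≈ 3.464ℏ.
For m_l = 1: cos θ = 1/√12, θ ≈ 73.22°.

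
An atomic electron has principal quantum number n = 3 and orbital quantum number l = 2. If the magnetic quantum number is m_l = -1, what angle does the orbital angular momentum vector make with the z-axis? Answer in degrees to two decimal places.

θ ≈ 114.09°

|L| = √(l(l+1)) ℏ = √6 ℏ.
L_z = m_l ℏ = −1ℏ.
cos θ = L_z/|L| = -1/√6, so θ ≈ 114.09°.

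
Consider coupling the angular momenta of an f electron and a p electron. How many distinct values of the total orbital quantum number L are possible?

3

The total orbital quantum number L ranges from |l₁ − l₂| to l₁ + l₂ in integer steps.
L ∈ {2, 3, 4}.
That is 3 values.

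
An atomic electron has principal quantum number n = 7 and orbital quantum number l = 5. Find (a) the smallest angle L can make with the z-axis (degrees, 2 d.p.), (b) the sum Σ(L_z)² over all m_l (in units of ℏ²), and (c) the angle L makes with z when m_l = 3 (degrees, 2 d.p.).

θ_min ≈ 24.09°; Σ(L_z)² = 110 ℏ²; θ(m_l=3) ≈ 56.79°

cos θ_min = 5/√30, so θ_min ≈ 24.09°.
Σ m_l² = 110, so Σ(L_z)² = 110 ℏ².
For m_l = 3: cos θ = 3/√30, θ ≈ 56.79°.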